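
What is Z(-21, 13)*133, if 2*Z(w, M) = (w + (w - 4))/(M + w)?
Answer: 3059/8 ≈ 382.38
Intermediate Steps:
Z(w, M) = (-4 + 2*w)/(2*(M + w)) (Z(w, M) = ((w + (w - 4))/(M + w))/2 = ((w + (-4 + w))/(M + w))/2 = ((-4 + 2*w)/(M + w))/2 = (-4 + 2*w)/(2*(M + w)))
Z(-21, 13)*133 = ((-2 - 21)/(13 - 21))*133 = (-23/(-8))*133 = -1/8*(-23)*133 = (23/8)*133 = 3059/8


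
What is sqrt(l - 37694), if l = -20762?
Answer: 2*I*sqrt(14614) ≈ 241.78*I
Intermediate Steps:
sqrt(l - 37694) = sqrt(-20762 - 37694) = sqrt(-58456) = 2*I*sqrt(14614)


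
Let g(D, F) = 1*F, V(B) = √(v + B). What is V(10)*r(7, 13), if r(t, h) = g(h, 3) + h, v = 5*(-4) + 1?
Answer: 48*I ≈ 48.0*I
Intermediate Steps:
v = -19 (v = -20 + 1 = -19)
V(B) = √(-19 + B)
g(D, F) = F
r(t, h) = 3 + h
V(10)*r(7, 13) = √(-19 + 10)*(3 + 13) = √(-9)*16 = (3*I)*16 = 48*I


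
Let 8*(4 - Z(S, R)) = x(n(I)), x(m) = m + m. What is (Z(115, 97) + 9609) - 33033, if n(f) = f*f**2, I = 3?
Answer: -93707/4 ≈ -23427.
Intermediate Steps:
n(f) = f**3
x(m) = 2*m
Z(S, R) = -11/4 (Z(S, R) = 4 - 3**3/4 = 4 - 27/4 = -11/4)
(Z(115, 97) + 9609) - 33033 = (-11/4 + 9609) - 33033 = 38425/4 - 33033 = -93707/4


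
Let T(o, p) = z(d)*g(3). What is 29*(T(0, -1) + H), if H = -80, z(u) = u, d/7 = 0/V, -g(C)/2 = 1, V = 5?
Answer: -2320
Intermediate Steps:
g(C) = -2 (g(C) = -2*1 = -2)
d = 0 (d = 7*(0/5) = 7*(0*(1/5)) = 7*0 = 0)
T(o, p) = 0 (T(o, p) = 0*(-2) = 0)
29*(T(0, -1) + H) = 29*(0 - 80) = 29*(-80) = -2320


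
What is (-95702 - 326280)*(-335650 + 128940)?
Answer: 87227899220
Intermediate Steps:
(-95702 - 326280)*(-335650 + 128940) = -421982*(-206710) = 87227899220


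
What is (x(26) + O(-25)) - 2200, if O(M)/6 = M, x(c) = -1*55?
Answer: -2405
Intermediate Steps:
x(c) = -55
O(M) = 6*M
(x(26) + O(-25)) - 2200 = (-55 + 6*(-25)) - 2200 = (-55 - 150) - 2200 = -205 - 2200 = -2405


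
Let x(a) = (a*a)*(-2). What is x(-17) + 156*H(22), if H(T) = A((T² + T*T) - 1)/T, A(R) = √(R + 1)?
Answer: -578 + 156*√2 ≈ -357.38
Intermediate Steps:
A(R) = √(1 + R)
x(a) = -2*a² (x(a) = a²*(-2) = -2*a²)
H(T) = √2*√(T²)/T (H(T) = √(1 + ((T² + T*T) - 1))/T = √(1 + ((T² + T²) - 1))/T = √(1 + (2*T² - 1))/T = √(1 + (-1 + 2*T²))/T = √(2*T²)/T = (√2*√(T²))/T = √2*√(T²)/T)
x(-17) + 156*H(22) = -2*(-17)² + 156*(√2*√(22²)/22) = -2*289 + 156*(√2*(1/22)*√484) = -578 + 156*(√2*(1/22)*22) = -578 + 156*√2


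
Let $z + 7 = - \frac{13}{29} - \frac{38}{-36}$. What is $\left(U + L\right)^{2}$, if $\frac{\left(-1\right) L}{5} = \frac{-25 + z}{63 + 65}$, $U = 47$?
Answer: $\frac{10383133510369}{4464377856} \approx 2325.8$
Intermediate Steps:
$z = - \frac{3337}{522}$ ($z = -7 - \left(- \frac{19}{18} + \frac{13}{29}\right) = -7 - - \frac{317}{522} = -7 + \left(- \frac{13}{29} + \frac{19}{18}\right) = -7 + \frac{317}{522} = - \frac{3337}{522} \approx -6.3927$)
$L = \frac{81935}{66816}$ ($L = - 5 \frac{-25 - \frac{3337}{522}}{63 + 65} = - 5 \left(- \frac{16387}{522 \cdot 128}\right) = - 5 \left(\left(- \frac{16387}{522}\right) \frac{1}{128}\right) = \left(-5\right) \left(- \frac{16387}{66816}\right) = \frac{81935}{66816} \approx 1.2263$)
$\left(U + L\right)^{2} = \left(47 + \frac{81935}{66816}\right)^{2} = \left(\frac{3222287}{66816}\right)^{2} = \frac{10383133510369}{4464377856}$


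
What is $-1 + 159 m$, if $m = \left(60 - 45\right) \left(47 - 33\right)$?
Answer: $33389$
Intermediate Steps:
$m = 210$ ($m = 15 \cdot 14 = 210$)
$-1 + 159 m = -1 + 159 \cdot 210 = -1 + 33390 = 33389$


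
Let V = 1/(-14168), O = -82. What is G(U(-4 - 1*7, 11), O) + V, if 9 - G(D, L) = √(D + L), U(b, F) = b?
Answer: 127511/14168 - I*√93 ≈ 8.9999 - 9.6436*I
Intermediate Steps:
V = -1/14168 ≈ -7.0582e-5
G(D, L) = 9 - √(D + L)
G(U(-4 - 1*7, 11), O) + V = (9 - √((-4 - 1*7) - 82)) - 1/14168 = (9 - √((-4 - 7) - 82)) - 1/14168 = (9 - √(-11 - 82)) - 1/14168 = (9 - √(-93)) - 1/14168 = (9 - I*√93) - 1/14168 = 127511/14168 - I*√93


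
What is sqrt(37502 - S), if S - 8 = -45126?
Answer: 18*sqrt(255) ≈ 287.44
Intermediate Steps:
S = -45118 (S = 8 - 45126 = -45118)
sqrt(37502 - S) = sqrt(37502 - 1*(-45118)) = sqrt(37502 + 45118) = sqrt(82620) = 18*sqrt(255)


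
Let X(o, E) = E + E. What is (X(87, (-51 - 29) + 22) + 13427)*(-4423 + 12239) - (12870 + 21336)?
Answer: 104004570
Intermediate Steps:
X(o, E) = 2*E
(X(87, (-51 - 29) + 22) + 13427)*(-4423 + 12239) - (12870 + 21336) = (2*((-51 - 29) + 22) + 13427)*(-4423 + 12239) - (12870 + 21336) = (2*(-80 + 22) + 13427)*7816 - 1*34206 = (2*(-58) + 13427)*7816 - 34206 = (-116 + 13427)*7816 - 34206 = 13311*7816 - 34206 = 104038776 - 34206 = 104004570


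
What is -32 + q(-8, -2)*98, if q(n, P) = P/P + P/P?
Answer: 164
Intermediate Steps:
q(n, P) = 2 (q(n, P) = 1 + 1 = 2)
-32 + q(-8, -2)*98 = -32 + 2*98 = -32 + 196 = 164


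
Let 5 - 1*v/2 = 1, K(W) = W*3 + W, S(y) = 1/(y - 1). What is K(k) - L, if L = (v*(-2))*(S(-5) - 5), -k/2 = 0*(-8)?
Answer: -248/3 ≈ -82.667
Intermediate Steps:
S(y) = 1/(-1 + y)
k = 0 (k = -0*(-8) = -2*0 = 0)
K(W) = 4*W (K(W) = 3*W + W = 4*W)
v = 8 (v = 10 - 2*1 = 10 - 2 = 8)
L = 248/3 (L = (8*(-2))*(1/(-1 - 5) - 5) = -16*(1/(-6) - 5) = -16*(-⅙ - 5) = -16*(-31/6) = 248/3 ≈ 82.667)
K(k) - L = 4*0 - 1*248/3 = 0 - 248/3 = -248/3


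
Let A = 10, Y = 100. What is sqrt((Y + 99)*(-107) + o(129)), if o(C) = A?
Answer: I*sqrt(21283) ≈ 145.89*I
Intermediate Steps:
o(C) = 10
sqrt((Y + 99)*(-107) + o(129)) = sqrt((100 + 99)*(-107) + 10) = sqrt(199*(-107) + 10) = sqrt(-21293 + 10) = sqrt(-21283) = I*sqrt(21283)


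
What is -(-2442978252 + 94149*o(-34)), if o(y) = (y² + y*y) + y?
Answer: 2228506830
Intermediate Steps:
o(y) = y + 2*y² (o(y) = (y² + y²) + y = 2*y² + y = y + 2*y²)
-(-2442978252 + 94149*o(-34)) = -(-2442978252 - 3201066*(1 + 2*(-34))) = -(-2442978252 - 3201066*(1 - 68)) = -94149/(1/(-25948 - 34*(-67))) = -94149/(1/(-25948 + 2278)) = -94149/(1/(-23670)) = -94149/(-1/23670) = -94149*(-23670) = 2228506830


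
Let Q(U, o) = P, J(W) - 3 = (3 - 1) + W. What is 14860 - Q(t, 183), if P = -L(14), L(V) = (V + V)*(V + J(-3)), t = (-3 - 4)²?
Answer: 15308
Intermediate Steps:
t = 49 (t = (-7)² = 49)
J(W) = 5 + W (J(W) = 3 + ((3 - 1) + W) = 3 + (2 + W) = 5 + W)
L(V) = 2*V*(2 + V) (L(V) = (V + V)*(V + (5 - 3)) = (2*V)*(V + 2) = (2*V)*(2 + V) = 2*V*(2 + V))
P = -448 (P = -2*14*(2 + 14) = -2*14*16 = -1*448 = -448)
Q(U, o) = -448
14860 - Q(t, 183) = 14860 - 1*(-448) = 14860 + 448 = 15308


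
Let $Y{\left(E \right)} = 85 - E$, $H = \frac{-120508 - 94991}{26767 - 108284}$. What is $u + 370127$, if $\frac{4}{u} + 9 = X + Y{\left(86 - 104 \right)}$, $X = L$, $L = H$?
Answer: $\frac{2915896734387}{7878097} \approx 3.7013 \cdot 10^{5}$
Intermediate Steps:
$H = \frac{215499}{81517}$ ($H = - \frac{215499}{-81517} = \left(-215499\right) \left(- \frac{1}{81517}\right) = \frac{215499}{81517} \approx 2.6436$)
$L = \frac{215499}{81517} \approx 2.6436$
$X = \frac{215499}{81517} \approx 2.6436$
$u = \frac{326068}{7878097}$ ($u = \frac{4}{-9 + \left(\frac{215499}{81517} + \left(85 - \left(86 - 104\right)\right)\right)} = \frac{4}{-9 + \left(\frac{215499}{81517} + \left(85 - -18\right)\right)} = \frac{4}{-9 + \left(\frac{215499}{81517} + \left(85 + 18\right)\right)} = \frac{4}{-9 + \left(\frac{215499}{81517} + 103\right)} = \frac{4}{-9 + \frac{8611750}{81517}} = \frac{4}{\frac{7878097}{81517}} = 4 \cdot \frac{81517}{7878097} = \frac{326068}{7878097} \approx 0.041389$)
$u + 370127 = \frac{326068}{7878097} + 370127 = \frac{2915896734387}{7878097}$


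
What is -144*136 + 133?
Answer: -19451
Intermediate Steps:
-144*136 + 133 = -19584 + 133 = -19451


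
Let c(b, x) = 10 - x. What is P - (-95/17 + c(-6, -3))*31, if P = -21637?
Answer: -371735/17 ≈ -21867.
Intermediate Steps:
P - (-95/17 + c(-6, -3))*31 = -21637 - (-95/17 + (10 - 1*(-3)))*31 = -21637 - (-95*1/17 + (10 + 3))*31 = -21637 - (-95/17 + 13)*31 = -21637 - 126*31/17 = -21637 - 1*3906/17 = -21637 - 3906/17 = -371735/17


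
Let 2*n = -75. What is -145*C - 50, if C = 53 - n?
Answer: -26345/2 ≈ -13173.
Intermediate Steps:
n = -75/2 (n = (1/2)*(-75) = -75/2 ≈ -37.500)
C = 181/2 (C = 53 - 1*(-75/2) = 53 + 75/2 = 181/2 ≈ 90.500)
-145*C - 50 = -145*181/2 - 50 = -26245/2 - 50 = -26345/2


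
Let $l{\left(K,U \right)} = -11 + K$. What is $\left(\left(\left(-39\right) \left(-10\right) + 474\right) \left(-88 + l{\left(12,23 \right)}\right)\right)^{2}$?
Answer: $5650228224$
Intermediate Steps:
$\left(\left(\left(-39\right) \left(-10\right) + 474\right) \left(-88 + l{\left(12,23 \right)}\right)\right)^{2} = \left(\left(\left(-39\right) \left(-10\right) + 474\right) \left(-88 + \left(-11 + 12\right)\right)\right)^{2} = \left(\left(390 + 474\right) \left(-88 + 1\right)\right)^{2} = \left(864 \left(-87\right)\right)^{2} = \left(-75168\right)^{2} = 5650228224$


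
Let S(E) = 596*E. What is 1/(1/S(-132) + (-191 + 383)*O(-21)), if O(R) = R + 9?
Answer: -78672/181260289 ≈ -0.00043403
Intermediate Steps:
O(R) = 9 + R
1/(1/S(-132) + (-191 + 383)*O(-21)) = 1/(1/(596*(-132)) + (-191 + 383)*(9 - 21)) = 1/(1/(-78672) + 192*(-12)) = 1/(-1/78672 - 2304) = 1/(-181260289/78672) = -78672/181260289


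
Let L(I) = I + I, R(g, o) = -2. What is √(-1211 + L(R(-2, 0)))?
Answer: 9*I*√15 ≈ 34.857*I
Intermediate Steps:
L(I) = 2*I
√(-1211 + L(R(-2, 0))) = √(-1211 + 2*(-2)) = √(-1211 - 4) = √(-1215) = 9*I*√15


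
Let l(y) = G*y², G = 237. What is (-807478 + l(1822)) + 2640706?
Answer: 788598336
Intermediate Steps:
l(y) = 237*y²
(-807478 + l(1822)) + 2640706 = (-807478 + 237*1822²) + 2640706 = (-807478 + 237*3319684) + 2640706 = (-807478 + 786765108) + 2640706 = 785957630 + 2640706 = 788598336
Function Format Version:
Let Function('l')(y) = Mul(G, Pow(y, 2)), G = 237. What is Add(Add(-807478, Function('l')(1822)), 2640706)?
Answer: 788598336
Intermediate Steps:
Function('l')(y) = Mul(237, Pow(y, 2))
Add(Add(-807478, Function('l')(1822)), 2640706) = Add(Add(-807478, Mul(237, Pow(1822, 2))), 2640706) = Add(Add(-807478, Mul(237, 3319684)), 2640706) = Add(Add(-807478, 786765108), 2640706) = Add(785957630, 2640706) = 788598336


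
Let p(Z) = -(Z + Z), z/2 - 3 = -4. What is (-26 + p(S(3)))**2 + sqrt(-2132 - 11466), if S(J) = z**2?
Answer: 1156 + I*sqrt(13598) ≈ 1156.0 + 116.61*I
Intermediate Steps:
z = -2 (z = 6 + 2*(-4) = 6 - 8 = -2)
S(J) = 4 (S(J) = (-2)**2 = 4)
p(Z) = -2*Z
(-26 + p(S(3)))**2 + sqrt(-2132 - 11466) = (-26 - 2*4)**2 + sqrt(-2132 - 11466) = (-26 - 8)**2 + sqrt(-13598) = (-34)**2 + I*sqrt(13598) = 1156 + I*sqrt(13598)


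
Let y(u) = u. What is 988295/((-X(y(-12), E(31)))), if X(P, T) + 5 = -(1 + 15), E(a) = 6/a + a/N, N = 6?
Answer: 141185/3 ≈ 47062.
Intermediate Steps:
E(a) = 6/a + a/6
X(P, T) = -21 (X(P, T) = -5 - (1 + 15) = -5 - 1*16 = -5 - 16 = -21)
988295/((-X(y(-12), E(31)))) = 988295/((-1*(-21))) = 988295/21 = 988295*(1/21) = 141185/3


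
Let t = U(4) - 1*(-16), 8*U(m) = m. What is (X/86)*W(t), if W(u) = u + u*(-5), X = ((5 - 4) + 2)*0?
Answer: 0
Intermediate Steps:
X = 0 (X = (1 + 2)*0 = 3*0 = 0)
U(m) = m/8
t = 33/2 (t = (⅛)*4 - 1*(-16) = ½ + 16 = 33/2 ≈ 16.500)
W(u) = -4*u (W(u) = u - 5*u = -4*u)
(X/86)*W(t) = (0/86)*(-4*33/2) = (0*(1/86))*(-66) = 0*(-66) = 0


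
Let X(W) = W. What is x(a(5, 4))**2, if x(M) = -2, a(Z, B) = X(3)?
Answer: 4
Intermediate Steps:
a(Z, B) = 3
x(a(5, 4))**2 = (-2)**2 = 4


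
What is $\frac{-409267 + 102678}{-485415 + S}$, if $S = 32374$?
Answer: $\frac{306589}{453041} \approx 0.67674$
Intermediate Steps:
$\frac{-409267 + 102678}{-485415 + S} = \frac{-409267 + 102678}{-485415 + 32374} = - \frac{306589}{-453041} = \left(-306589\right) \left(- \frac{1}{453041}\right) = \frac{306589}{453041}$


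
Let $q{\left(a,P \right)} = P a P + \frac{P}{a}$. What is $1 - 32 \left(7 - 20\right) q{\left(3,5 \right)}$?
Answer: $\frac{95680}{3} \approx 31893.0$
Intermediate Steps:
$q{\left(a,P \right)} = \frac{P}{a} + a P^{2}$ ($q{\left(a,P \right)} = a P^{2} + \frac{P}{a} = \frac{P}{a} + a P^{2}$)
$1 - 32 \left(7 - 20\right) q{\left(3,5 \right)} = 1 - 32 \left(7 - 20\right) \left(\frac{5}{3} + 3 \cdot 5^{2}\right) = 1 \left(-32\right) \left(-13\right) \left(5 \cdot \frac{1}{3} + 3 \cdot 25\right) = 1 \cdot 416 \left(\frac{5}{3} + 75\right) = 1 \cdot 416 \cdot \frac{230}{3} = 1 \cdot \frac{95680}{3} = \frac{95680}{3}$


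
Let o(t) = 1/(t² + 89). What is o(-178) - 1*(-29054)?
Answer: 923132743/31773 ≈ 29054.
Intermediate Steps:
o(t) = 1/(89 + t²)
o(-178) - 1*(-29054) = 1/(89 + (-178)²) - 1*(-29054) = 1/(89 + 31684) + 29054 = 1/31773 + 29054 = 923132743/31773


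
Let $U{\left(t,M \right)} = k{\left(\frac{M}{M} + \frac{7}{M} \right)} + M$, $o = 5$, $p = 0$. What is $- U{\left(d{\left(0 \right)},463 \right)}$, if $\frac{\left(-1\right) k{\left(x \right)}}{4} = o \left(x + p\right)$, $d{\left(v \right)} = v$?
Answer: $- \frac{204969}{463} \approx -442.7$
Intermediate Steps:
$k{\left(x \right)} = - 20 x$ ($k{\left(x \right)} = - 4 \cdot 5 \left(x + 0\right) = - 4 \cdot 5 x = - 20 x$)
$U{\left(t,M \right)} = -20 + M - \frac{140}{M}$ ($U{\left(t,M \right)} = - 20 \left(\frac{M}{M} + \frac{7}{M}\right) + M = - 20 \left(1 + \frac{7}{M}\right) + M = \left(-20 - \frac{140}{M}\right) + M = -20 + M - \frac{140}{M}$)
$- U{\left(d{\left(0 \right)},463 \right)} = - (-20 + 463 - \frac{140}{463}) = \left(-1\right) \frac{204969}{463} = - \frac{204969}{463}$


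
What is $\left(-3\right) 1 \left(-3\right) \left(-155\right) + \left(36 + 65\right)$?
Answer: $-1294$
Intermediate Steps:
$\left(-3\right) 1 \left(-3\right) \left(-155\right) + \left(36 + 65\right) = \left(-3\right) \left(-3\right) \left(-155\right) + 101 = 9 \left(-155\right) + 101 = -1395 + 101 = -1294$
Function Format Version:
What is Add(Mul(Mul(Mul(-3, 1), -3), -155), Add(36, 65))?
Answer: -1294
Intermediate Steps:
Add(Mul(Mul(Mul(-3, 1), -3), -155), Add(36, 65)) = Add(Mul(Mul(-3, -3), -155), 101) = Add(Mul(9, -155), 101) = Add(-1395, 101) = -1294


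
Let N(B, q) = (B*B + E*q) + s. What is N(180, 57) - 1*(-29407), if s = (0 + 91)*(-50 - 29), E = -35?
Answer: 52623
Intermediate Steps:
s = -7189 (s = 91*(-79) = -7189)
N(B, q) = -7189 + B**2 - 35*q (N(B, q) = (B*B - 35*q) - 7189 = (B**2 - 35*q) - 7189 = -7189 + B**2 - 35*q)
N(180, 57) - 1*(-29407) = (-7189 + 180**2 - 35*57) - 1*(-29407) = (-7189 + 32400 - 1995) + 29407 = 23216 + 29407 = 52623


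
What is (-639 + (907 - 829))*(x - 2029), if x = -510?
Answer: 1424379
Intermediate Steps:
(-639 + (907 - 829))*(x - 2029) = (-639 + (907 - 829))*(-510 - 2029) = (-639 + 78)*(-2539) = -561*(-2539) = 1424379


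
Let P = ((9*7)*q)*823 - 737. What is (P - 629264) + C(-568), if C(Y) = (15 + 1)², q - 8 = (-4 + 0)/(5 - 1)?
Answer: -266802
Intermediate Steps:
q = 7 (q = 8 + (-4 + 0)/(5 - 1) = 8 - 4/4 = 8 - 4*¼ = 8 - 1 = 7)
C(Y) = 256 (C(Y) = 16² = 256)
P = 362206 (P = ((9*7)*7)*823 - 737 = (63*7)*823 - 737 = 441*823 - 737 = 362943 - 737 = 362206)
(P - 629264) + C(-568) = (362206 - 629264) + 256 = -267058 + 256 = -266802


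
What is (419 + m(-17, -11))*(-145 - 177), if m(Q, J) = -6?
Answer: -132986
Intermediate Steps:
(419 + m(-17, -11))*(-145 - 177) = (419 - 6)*(-145 - 177) = 413*(-322) = -132986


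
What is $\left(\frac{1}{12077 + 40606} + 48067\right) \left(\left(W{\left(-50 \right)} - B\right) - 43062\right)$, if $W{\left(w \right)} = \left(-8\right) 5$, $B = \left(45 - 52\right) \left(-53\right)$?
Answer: $- \frac{36695758725142}{17561} \approx -2.0896 \cdot 10^{9}$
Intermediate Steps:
$B = 371$ ($B = \left(-7\right) \left(-53\right) = 371$)
$W{\left(w \right)} = -40$
$\left(\frac{1}{12077 + 40606} + 48067\right) \left(\left(W{\left(-50 \right)} - B\right) - 43062\right) = \left(\frac{1}{12077 + 40606} + 48067\right) \left(\left(-40 - 371\right) - 43062\right) = \left(\frac{1}{52683} + 48067\right) \left(\left(-40 - 371\right) - 43062\right) = \left(\frac{1}{52683} + 48067\right) \left(-411 - 43062\right) = \frac{2532313762}{52683} \left(-43473\right) = - \frac{36695758725142}{17561}$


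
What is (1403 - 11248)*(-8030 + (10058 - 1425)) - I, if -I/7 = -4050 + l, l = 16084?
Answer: -5852297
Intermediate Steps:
I = -84238 (I = -7*(-4050 + 16084) = -7*12034 = -84238)
(1403 - 11248)*(-8030 + (10058 - 1425)) - I = (1403 - 11248)*(-8030 + (10058 - 1425)) - 1*(-84238) = -9845*(-8030 + 8633) + 84238 = -9845*603 + 84238 = -5936535 + 84238 = -5852297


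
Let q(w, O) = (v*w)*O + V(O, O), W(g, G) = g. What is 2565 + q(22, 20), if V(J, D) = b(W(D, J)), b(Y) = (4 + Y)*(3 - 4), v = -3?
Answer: 1221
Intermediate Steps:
b(Y) = -4 - Y (b(Y) = (4 + Y)*(-1) = -4 - Y)
V(J, D) = -4 - D
q(w, O) = -4 - O - 3*O*w (q(w, O) = (-3*w)*O + (-4 - O) = -3*O*w + (-4 - O) = -4 - O - 3*O*w)
2565 + q(22, 20) = 2565 + (-4 - 1*20 - 3*20*22) = 2565 + (-4 - 20 - 1320) = 2565 - 1344 = 1221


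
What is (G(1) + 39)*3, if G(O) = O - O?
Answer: 117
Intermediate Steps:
G(O) = 0
(G(1) + 39)*3 = (0 + 39)*3 = 39*3 = 117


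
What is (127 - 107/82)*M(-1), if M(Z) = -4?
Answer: -20614/41 ≈ -502.78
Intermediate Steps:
(127 - 107/82)*M(-1) = (127 - 107/82)*(-4) = (10307/82)*(-4) = -20614/41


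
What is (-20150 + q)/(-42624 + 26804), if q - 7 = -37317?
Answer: 2873/791 ≈ 3.6321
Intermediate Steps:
q = -37310 (q = 7 - 37317 = -37310)
(-20150 + q)/(-42624 + 26804) = (-20150 - 37310)/(-42624 + 26804) = -57460/(-15820) = -57460*(-1/15820) = 2873/791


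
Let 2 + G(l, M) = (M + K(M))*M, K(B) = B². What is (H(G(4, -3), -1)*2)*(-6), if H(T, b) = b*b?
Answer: -12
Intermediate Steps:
G(l, M) = -2 + M*(M + M²) (G(l, M) = -2 + (M + M²)*M = -2 + M*(M + M²))
H(T, b) = b²
(H(G(4, -3), -1)*2)*(-6) = ((-1)²*2)*(-6) = (1*2)*(-6) = 2*(-6) = -12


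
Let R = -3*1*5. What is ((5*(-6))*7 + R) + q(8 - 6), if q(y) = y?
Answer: -223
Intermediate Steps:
R = -15 (R = -3*5 = -15)
((5*(-6))*7 + R) + q(8 - 6) = ((5*(-6))*7 - 15) + (8 - 6) = (-30*7 - 15) + 2 = (-210 - 15) + 2 = -225 + 2 = -223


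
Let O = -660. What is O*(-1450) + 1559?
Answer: 958559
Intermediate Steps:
O*(-1450) + 1559 = -660*(-1450) + 1559 = 957000 + 1559 = 958559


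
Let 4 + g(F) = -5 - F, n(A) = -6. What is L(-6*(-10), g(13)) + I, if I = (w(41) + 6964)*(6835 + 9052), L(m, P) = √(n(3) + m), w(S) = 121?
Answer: 112559395 + 3*√6 ≈ 1.1256e+8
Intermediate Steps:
g(F) = -9 - F (g(F) = -4 + (-5 - F) = -9 - F)
L(m, P) = √(-6 + m)
I = 112559395 (I = (121 + 6964)*(6835 + 9052) = 7085*15887 = 112559395)
L(-6*(-10), g(13)) + I = √(-6 - 6*(-10)) + 112559395 = √(-6 + 60) + 112559395 = √54 + 112559395 = 3*√6 + 112559395 = 112559395 + 3*√6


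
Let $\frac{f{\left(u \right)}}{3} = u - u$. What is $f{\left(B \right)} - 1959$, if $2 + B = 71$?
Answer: $-1959$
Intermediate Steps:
$B = 69$ ($B = -2 + 71 = 69$)
$f{\left(u \right)} = 0$ ($f{\left(u \right)} = 3 \left(u - u\right) = 3 \cdot 0 = 0$)
$f{\left(B \right)} - 1959 = 0 - 1959 = -1959$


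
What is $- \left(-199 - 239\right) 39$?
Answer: $17082$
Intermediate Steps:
$- \left(-199 - 239\right) 39 = - \left(-438\right) 39 = \left(-1\right) \left(-17082\right) = 17082$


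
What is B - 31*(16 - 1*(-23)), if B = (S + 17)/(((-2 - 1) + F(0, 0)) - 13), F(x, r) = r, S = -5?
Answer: -4839/4 ≈ -1209.8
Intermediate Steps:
B = -¾ (B = (-5 + 17)/(((-2 - 1) + 0) - 13) = 12/((-3 + 0) - 13) = 12/(-3 - 13) = 12/(-16) = 12*(-1/16) = -¾ ≈ -0.75000)
B - 31*(16 - 1*(-23)) = -¾ - 31*(16 - 1*(-23)) = -¾ - 31*(16 + 23) = -¾ - 31*39 = -¾ - 1209 = -4839/4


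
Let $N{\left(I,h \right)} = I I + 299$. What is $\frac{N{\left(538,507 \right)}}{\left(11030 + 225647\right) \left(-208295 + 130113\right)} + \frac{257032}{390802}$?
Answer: $\frac{2377988182026481}{3615676893096814} \approx 0.65769$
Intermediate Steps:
$N{\left(I,h \right)} = 299 + I^{2}$ ($N{\left(I,h \right)} = I^{2} + 299 = 299 + I^{2}$)
$\frac{N{\left(538,507 \right)}}{\left(11030 + 225647\right) \left(-208295 + 130113\right)} + \frac{257032}{390802} = \frac{299 + 538^{2}}{\left(11030 + 225647\right) \left(-208295 + 130113\right)} + \frac{257032}{390802} = \frac{299 + 289444}{236677 \left(-78182\right)} + 257032 \cdot \frac{1}{390802} = \frac{289743}{-18503881214} + \frac{128516}{195401} = 289743 \left(- \frac{1}{18503881214}\right) + \frac{128516}{195401} = - \frac{289743}{18503881214} + \frac{128516}{195401} = \frac{2377988182026481}{3615676893096814}$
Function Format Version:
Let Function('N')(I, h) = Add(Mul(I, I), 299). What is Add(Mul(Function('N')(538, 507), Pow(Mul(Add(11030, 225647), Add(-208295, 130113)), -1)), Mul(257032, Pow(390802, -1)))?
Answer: Rational(2377988182026481, 3615676893096814) ≈ 0.65769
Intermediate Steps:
Function('N')(I, h) = Add(299, Pow(I, 2)) (Function('N')(I, h) = Add(Pow(I, 2), 299) = Add(299, Pow(I, 2)))
Add(Mul(Function('N')(538, 507), Pow(Mul(Add(11030, 225647), Add(-208295, 130113)), -1)), Mul(257032, Pow(390802, -1))) = Add(Mul(Add(299, Pow(538, 2)), Pow(Mul(Add(11030, 225647), Add(-208295, 130113)), -1)), Mul(257032, Pow(390802, -1))) = Add(Mul(Add(299, 289444), Pow(Mul(236677, -78182), -1)), Mul(257032, Rational(1, 390802))) = Add(Mul(289743, Pow(-18503881214, -1)), Rational(128516, 195401)) = Add(Mul(289743, Rational(-1, 18503881214)), Rational(128516, 195401)) = Add(Rational(-289743, 18503881214), Rational(128516, 195401)) = Rational(2377988182026481, 3615676893096814)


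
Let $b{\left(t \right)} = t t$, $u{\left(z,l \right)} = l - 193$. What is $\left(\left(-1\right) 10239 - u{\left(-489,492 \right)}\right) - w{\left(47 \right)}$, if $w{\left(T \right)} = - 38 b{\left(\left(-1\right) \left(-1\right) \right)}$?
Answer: $-10500$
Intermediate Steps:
$u{\left(z,l \right)} = -193 + l$ ($u{\left(z,l \right)} = l - 193 = -193 + l$)
$b{\left(t \right)} = t^{2}$
$w{\left(T \right)} = -38$ ($w{\left(T \right)} = - 38 \left(\left(-1\right) \left(-1\right)\right)^{2} = - 38 \cdot 1^{2} = \left(-38\right) 1 = -38$)
$\left(\left(-1\right) 10239 - u{\left(-489,492 \right)}\right) - w{\left(47 \right)} = \left(\left(-1\right) 10239 - \left(-193 + 492\right)\right) - -38 = \left(-10239 - 299\right) + 38 = -10538 + 38 = -10500$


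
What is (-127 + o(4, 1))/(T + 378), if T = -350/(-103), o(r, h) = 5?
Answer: -103/322 ≈ -0.31988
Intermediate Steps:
T = 350/103 (T = -350*(-1/103) = 350/103 ≈ 3.3981)
(-127 + o(4, 1))/(T + 378) = (-127 + 5)/(350/103 + 378) = -122/39284/103 = -122*103/39284 = -103/322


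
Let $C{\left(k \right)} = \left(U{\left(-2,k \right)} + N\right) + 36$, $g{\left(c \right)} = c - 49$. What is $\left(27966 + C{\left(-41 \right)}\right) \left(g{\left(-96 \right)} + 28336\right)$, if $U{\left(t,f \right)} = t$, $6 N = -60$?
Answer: $789066090$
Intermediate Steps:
$N = -10$ ($N = \frac{1}{6} \left(-60\right) = -10$)
$g{\left(c \right)} = -49 + c$
$C{\left(k \right)} = 24$ ($C{\left(k \right)} = \left(-2 - 10\right) + 36 = -12 + 36 = 24$)
$\left(27966 + C{\left(-41 \right)}\right) \left(g{\left(-96 \right)} + 28336\right) = \left(27966 + 24\right) \left(\left(-49 - 96\right) + 28336\right) = 27990 \left(-145 + 28336\right) = 27990 \cdot 28191 = 789066090$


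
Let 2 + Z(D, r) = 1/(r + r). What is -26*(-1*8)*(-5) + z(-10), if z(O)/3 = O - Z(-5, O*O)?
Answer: -212803/200 ≈ -1064.0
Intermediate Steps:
Z(D, r) = -2 + 1/(2*r) (Z(D, r) = -2 + 1/(r + r) = -2 + 1/(2*r))
z(O) = 6 + 3*O - 3/(2*O²) (z(O) = 3*(O - (-2 + 1/(2*((O*O))))) = 3*(O - (-2 + 1/(2*(O²)))) = 3*(O - (-2 + 1/(2*O²))) = 3*(O + (2 - 1/(2*O²))) = 3*(2 + O - 1/(2*O²)) = 6 + 3*O - 3/(2*O²))
-26*(-1*8)*(-5) + z(-10) = -26*(-1*8)*(-5) + (6 + 3*(-10) - 3/2/(-10)²) = -(-208)*(-5) + (6 - 30 - 3/2*1/100) = -26*40 + (6 - 30 - 3/200) = -1040 - 4803/200 = -212803/200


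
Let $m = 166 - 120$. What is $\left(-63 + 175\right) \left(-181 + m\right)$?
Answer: $-15120$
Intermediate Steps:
$m = 46$ ($m = 166 - 120 = 46$)
$\left(-63 + 175\right) \left(-181 + m\right) = \left(-63 + 175\right) \left(-181 + 46\right) = 112 \left(-135\right) = -15120$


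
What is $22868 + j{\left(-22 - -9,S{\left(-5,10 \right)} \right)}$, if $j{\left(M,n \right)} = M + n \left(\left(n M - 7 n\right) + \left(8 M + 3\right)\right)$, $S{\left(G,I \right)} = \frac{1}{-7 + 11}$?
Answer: $\frac{45657}{2} \approx 22829.0$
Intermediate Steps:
$S{\left(G,I \right)} = \frac{1}{4}$
$j{\left(M,n \right)} = M + n \left(3 - 7 n + 8 M + M n\right)$ ($j{\left(M,n \right)} = M + n \left(\left(M n - 7 n\right) + \left(3 + 8 M\right)\right) = M + n \left(\left(- 7 n + M n\right) + \left(3 + 8 M\right)\right) = M + n \left(3 - 7 n + 8 M + M n\right)$)
$22868 + j{\left(-22 - -9,S{\left(-5,10 \right)} \right)} = 22868 + \left(\left(-22 - -9\right) - \frac{7}{16} + 3 \cdot \frac{1}{4} + \frac{-22 - -9}{16} + 8 \left(-22 - -9\right) \frac{1}{4}\right) = 22868 + \left(\left(-22 + 9\right) - \frac{7}{16} + \frac{3}{4} + \left(-22 + 9\right) \frac{1}{16} + 8 \left(-22 + 9\right) \frac{1}{4}\right) = 22868 - \left(\frac{27}{2} + 26\right) = 22868 - \frac{79}{2} = \frac{45657}{2}$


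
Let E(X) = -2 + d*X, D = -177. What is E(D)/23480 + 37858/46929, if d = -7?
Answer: 946957013/1101892920 ≈ 0.85939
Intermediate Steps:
E(X) = -2 - 7*X
E(D)/23480 + 37858/46929 = (-2 - 7*(-177))/23480 + 37858/46929 = (-2 + 1239)*(1/23480) + 37858*(1/46929) = 1237*(1/23480) + 37858/46929 = 1237/23480 + 37858/46929 = 946957013/1101892920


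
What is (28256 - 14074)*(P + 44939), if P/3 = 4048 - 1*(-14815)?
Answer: 1439870096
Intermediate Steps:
P = 56589 (P = 3*(4048 - 1*(-14815)) = 3*(4048 + 14815) = 3*18863 = 56589)
(28256 - 14074)*(P + 44939) = (28256 - 14074)*(56589 + 44939) = 14182*101528 = 1439870096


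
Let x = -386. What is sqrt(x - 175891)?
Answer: I*sqrt(176277) ≈ 419.85*I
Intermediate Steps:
sqrt(x - 175891) = sqrt(-386 - 175891) = sqrt(-176277) = I*sqrt(176277)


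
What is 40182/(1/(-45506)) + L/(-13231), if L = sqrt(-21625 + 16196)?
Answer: -1828522092 - I*sqrt(5429)/13231 ≈ -1.8285e+9 - 0.0055689*I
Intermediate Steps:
L = I*sqrt(5429) (L = sqrt(-5429) = I*sqrt(5429) ≈ 73.682*I)
40182/(1/(-45506)) + L/(-13231) = 40182/(1/(-45506)) + (I*sqrt(5429))/(-13231) = 40182/(-1/45506) + (I*sqrt(5429))*(-1/13231) = 40182*(-45506) - I*sqrt(5429)/13231 = -1828522092 - I*sqrt(5429)/13231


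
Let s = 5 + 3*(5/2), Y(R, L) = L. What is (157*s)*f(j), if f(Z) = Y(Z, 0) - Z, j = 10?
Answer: -19625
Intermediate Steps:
f(Z) = -Z (f(Z) = 0 - Z = -Z)
s = 25/2 (s = 5 + 3*(5*(½)) = 5 + 3*(5/2) = 5 + 15/2 = 25/2 ≈ 12.500)
(157*s)*f(j) = (157*(25/2))*(-1*10) = (3925/2)*(-10) = -19625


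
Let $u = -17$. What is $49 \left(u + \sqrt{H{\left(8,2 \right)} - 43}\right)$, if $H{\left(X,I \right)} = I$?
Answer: $-833 + 49 i \sqrt{41} \approx -833.0 + 313.75 i$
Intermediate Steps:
$49 \left(u + \sqrt{H{\left(8,2 \right)} - 43}\right) = 49 \left(-17 + \sqrt{2 - 43}\right) = 49 \left(-17 + \sqrt{-41}\right) = 49 \left(-17 + i \sqrt{41}\right) = -833 + 49 i \sqrt{41}$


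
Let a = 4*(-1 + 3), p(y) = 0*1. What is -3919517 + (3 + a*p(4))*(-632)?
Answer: -3921413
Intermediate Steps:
p(y) = 0
a = 8 (a = 4*2 = 8)
-3919517 + (3 + a*p(4))*(-632) = -3919517 + (3 + 8*0)*(-632) = -3919517 + (3 + 0)*(-632) = -3919517 + 3*(-632) = -3919517 - 1896 = -3921413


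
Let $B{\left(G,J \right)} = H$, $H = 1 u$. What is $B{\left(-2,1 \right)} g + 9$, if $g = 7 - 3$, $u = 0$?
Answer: $9$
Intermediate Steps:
$g = 4$ ($g = 7 - 3 = 4$)
$H = 0$ ($H = 1 \cdot 0 = 0$)
$B{\left(G,J \right)} = 0$
$B{\left(-2,1 \right)} g + 9 = 0 \cdot 4 + 9 = 0 + 9 = 9$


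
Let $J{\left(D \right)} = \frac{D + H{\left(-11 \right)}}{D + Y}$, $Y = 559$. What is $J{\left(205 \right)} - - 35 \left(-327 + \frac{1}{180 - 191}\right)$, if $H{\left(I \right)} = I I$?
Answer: $- \frac{48103467}{4202} \approx -11448.0$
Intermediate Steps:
$H{\left(I \right)} = I^{2}$
$J{\left(D \right)} = \frac{121 + D}{559 + D}$ ($J{\left(D \right)} = \frac{D + \left(-11\right)^{2}}{D + 559} = \frac{D + 121}{559 + D} = \frac{121 + D}{559 + D}$)
$J{\left(205 \right)} - - 35 \left(-327 + \frac{1}{180 - 191}\right) = \frac{121 + 205}{559 + 205} - - 35 \left(-327 + \frac{1}{180 - 191}\right) = \frac{1}{764} \cdot 326 - - 35 \left(-327 + \frac{1}{-11}\right) = \frac{1}{764} \cdot 326 - - 35 \left(-327 - \frac{1}{11}\right) = \frac{163}{382} - \left(-35\right) \left(- \frac{3598}{11}\right) = \frac{163}{382} - \frac{125930}{11} = - \frac{48103467}{4202}$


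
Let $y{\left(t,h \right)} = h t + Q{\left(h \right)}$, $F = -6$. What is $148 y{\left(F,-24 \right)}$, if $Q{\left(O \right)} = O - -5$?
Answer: $18500$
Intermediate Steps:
$Q{\left(O \right)} = 5 + O$ ($Q{\left(O \right)} = O + 5 = 5 + O$)
$y{\left(t,h \right)} = 5 + h + h t$ ($y{\left(t,h \right)} = h t + \left(5 + h\right) = 5 + h + h t$)
$148 y{\left(F,-24 \right)} = 148 \left(5 - 24 - -144\right) = 148 \left(5 - 24 + 144\right) = 148 \cdot 125 = 18500$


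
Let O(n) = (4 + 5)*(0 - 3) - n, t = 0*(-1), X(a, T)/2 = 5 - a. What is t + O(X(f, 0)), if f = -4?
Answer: -45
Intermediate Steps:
X(a, T) = 10 - 2*a (X(a, T) = 2*(5 - a) = 10 - 2*a)
t = 0
O(n) = -27 - n (O(n) = 9*(-3) - n = -27 - n)
t + O(X(f, 0)) = 0 + (-27 - (10 - 2*(-4))) = 0 + (-27 - (10 + 8)) = 0 + (-27 - 1*18) = 0 + (-27 - 18) = 0 - 45 = -45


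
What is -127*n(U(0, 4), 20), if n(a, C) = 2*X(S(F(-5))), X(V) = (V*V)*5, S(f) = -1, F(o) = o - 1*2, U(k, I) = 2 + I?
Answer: -1270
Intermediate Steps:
F(o) = -2 + o (F(o) = o - 2 = -2 + o)
X(V) = 5*V² (X(V) = V²*5 = 5*V²)
n(a, C) = 10 (n(a, C) = 2*(5*(-1)²) = 2*(5*1) = 2*5 = 10)
-127*n(U(0, 4), 20) = -127*10 = -1270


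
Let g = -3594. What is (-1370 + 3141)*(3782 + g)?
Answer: 332948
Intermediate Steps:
(-1370 + 3141)*(3782 + g) = (-1370 + 3141)*(3782 - 3594) = 1771*188 = 332948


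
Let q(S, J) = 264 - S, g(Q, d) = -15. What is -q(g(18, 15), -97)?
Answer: -279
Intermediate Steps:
-q(g(18, 15), -97) = -(264 - 1*(-15)) = -(264 + 15) = -1*279 = -279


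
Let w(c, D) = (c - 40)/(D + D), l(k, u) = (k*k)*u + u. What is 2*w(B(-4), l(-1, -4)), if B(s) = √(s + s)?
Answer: 5 - I*√2/4 ≈ 5.0 - 0.35355*I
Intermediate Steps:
B(s) = √2*√s (B(s) = √(2*s) = √2*√s)
l(k, u) = u + u*k² (l(k, u) = k²*u + u = u*k² + u = u + u*k²)
w(c, D) = (-40 + c)/(2*D) (w(c, D) = (-40 + c)/((2*D)) = (-40 + c)*(1/(2*D)) = (-40 + c)/(2*D))
2*w(B(-4), l(-1, -4)) = 2*((-40 + √2*√(-4))/(2*((-4*(1 + (-1)²))))) = 2*((-40 + √2*(2*I))/(2*((-4*(1 + 1))))) = 2*((-40 + 2*I*√2)/(2*((-4*2)))) = 2*((½)*(-40 + 2*I*√2)/(-8)) = 2*((½)*(-⅛)*(-40 + 2*I*√2)) = 2*(5/2 - I*√2/8) = 5 - I*√2/4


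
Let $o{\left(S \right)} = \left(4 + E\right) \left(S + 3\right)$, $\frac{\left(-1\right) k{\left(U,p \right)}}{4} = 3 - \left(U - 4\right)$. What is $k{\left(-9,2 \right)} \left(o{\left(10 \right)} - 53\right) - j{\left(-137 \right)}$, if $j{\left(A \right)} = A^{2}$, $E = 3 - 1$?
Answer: $-20369$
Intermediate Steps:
$E = 2$
$k{\left(U,p \right)} = -28 + 4 U$ ($k{\left(U,p \right)} = - 4 \left(3 - \left(U - 4\right)\right) = - 4 \left(3 - \left(-4 + U\right)\right) = - 4 \left(7 - U\right) = -28 + 4 U$)
$o{\left(S \right)} = 18 + 6 S$ ($o{\left(S \right)} = \left(4 + 2\right) \left(S + 3\right) = 6 \left(3 + S\right) = 18 + 6 S$)
$k{\left(-9,2 \right)} \left(o{\left(10 \right)} - 53\right) - j{\left(-137 \right)} = \left(-28 + 4 \left(-9\right)\right) \left(\left(18 + 6 \cdot 10\right) - 53\right) - \left(-137\right)^{2} = \left(-28 - 36\right) \left(\left(18 + 60\right) - 53\right) - 18769 = - 64 \left(78 - 53\right) - 18769 = \left(-64\right) 25 - 18769 = -1600 - 18769 = -20369$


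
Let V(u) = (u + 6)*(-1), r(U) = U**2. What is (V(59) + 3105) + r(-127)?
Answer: 19169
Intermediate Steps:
V(u) = -6 - u (V(u) = (6 + u)*(-1) = -6 - u)
(V(59) + 3105) + r(-127) = ((-6 - 1*59) + 3105) + (-127)**2 = ((-6 - 59) + 3105) + 16129 = (-65 + 3105) + 16129 = 3040 + 16129 = 19169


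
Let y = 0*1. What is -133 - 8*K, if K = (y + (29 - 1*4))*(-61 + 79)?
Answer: -3733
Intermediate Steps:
y = 0
K = 450 (K = (0 + (29 - 1*4))*(-61 + 79) = (0 + (29 - 4))*18 = (0 + 25)*18 = 25*18 = 450)
-133 - 8*K = -133 - 8*450 = -133 - 3600 = -3733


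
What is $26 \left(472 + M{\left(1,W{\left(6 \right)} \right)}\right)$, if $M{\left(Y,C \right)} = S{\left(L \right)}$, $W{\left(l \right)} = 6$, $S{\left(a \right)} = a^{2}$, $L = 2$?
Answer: $12376$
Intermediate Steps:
$M{\left(Y,C \right)} = 4$ ($M{\left(Y,C \right)} = 2^{2} = 4$)
$26 \left(472 + M{\left(1,W{\left(6 \right)} \right)}\right) = 26 \left(472 + 4\right) = 26 \cdot 476 = 12376$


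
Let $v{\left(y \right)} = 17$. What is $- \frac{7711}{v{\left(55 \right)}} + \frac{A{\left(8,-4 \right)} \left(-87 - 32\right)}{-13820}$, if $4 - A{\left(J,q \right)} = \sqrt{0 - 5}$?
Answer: $- \frac{26639482}{58735} - \frac{119 i \sqrt{5}}{13820} \approx -453.55 - 0.019254 i$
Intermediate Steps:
$A{\left(J,q \right)} = 4 - i \sqrt{5}$ ($A{\left(J,q \right)} = 4 - \sqrt{0 - 5} = 4 - \sqrt{-5} = 4 - i \sqrt{5}$)
$- \frac{7711}{v{\left(55 \right)}} + \frac{A{\left(8,-4 \right)} \left(-87 - 32\right)}{-13820} = - \frac{7711}{17} + \frac{\left(4 - i \sqrt{5}\right) \left(-87 - 32\right)}{-13820} = \left(-7711\right) \frac{1}{17} + \left(4 - i \sqrt{5}\right) \left(-119\right) \left(- \frac{1}{13820}\right) = - \frac{7711}{17} + \left(-476 + 119 i \sqrt{5}\right) \left(- \frac{1}{13820}\right) = - \frac{7711}{17} + \left(\frac{119}{3455} - \frac{119 i \sqrt{5}}{13820}\right) = - \frac{26639482}{58735} - \frac{119 i \sqrt{5}}{13820}$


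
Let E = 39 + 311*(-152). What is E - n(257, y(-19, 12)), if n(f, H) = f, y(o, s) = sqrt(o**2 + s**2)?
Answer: -47490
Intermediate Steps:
E = -47233 (E = 39 - 47272 = -47233)
E - n(257, y(-19, 12)) = -47233 - 1*257 = -47233 - 257 = -47490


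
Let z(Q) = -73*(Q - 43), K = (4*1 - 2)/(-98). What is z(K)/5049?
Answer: 9052/14553 ≈ 0.62200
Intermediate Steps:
K = -1/49 (K = (4 - 2)*(-1/98) = 2*(-1/98) = -1/49 ≈ -0.020408)
z(Q) = 3139 - 73*Q (z(Q) = -73*(-43 + Q) = 3139 - 73*Q)
z(K)/5049 = (3139 - 73*(-1/49))/5049 = (3139 + 73/49)*(1/5049) = (153884/49)*(1/5049) = 9052/14553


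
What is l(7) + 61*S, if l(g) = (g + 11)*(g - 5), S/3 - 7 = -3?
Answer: 768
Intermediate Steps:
S = 12 (S = 21 + 3*(-3) = 21 - 9 = 12)
l(g) = (-5 + g)*(11 + g) (l(g) = (11 + g)*(-5 + g) = (-5 + g)*(11 + g))
l(7) + 61*S = (-55 + 7**2 + 6*7) + 61*12 = (-55 + 49 + 42) + 732 = 36 + 732 = 768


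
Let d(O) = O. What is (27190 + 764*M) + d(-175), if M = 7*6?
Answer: 59103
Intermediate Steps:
M = 42
(27190 + 764*M) + d(-175) = (27190 + 764*42) - 175 = (27190 + 32088) - 175 = 59278 - 175 = 59103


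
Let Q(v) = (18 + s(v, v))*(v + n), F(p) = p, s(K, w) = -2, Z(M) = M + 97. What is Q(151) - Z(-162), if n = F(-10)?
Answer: 2321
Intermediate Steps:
Z(M) = 97 + M
n = -10
Q(v) = -160 + 16*v (Q(v) = (18 - 2)*(v - 10) = 16*(-10 + v) = -160 + 16*v)
Q(151) - Z(-162) = (-160 + 16*151) - (97 - 162) = (-160 + 2416) - 1*(-65) = 2256 + 65 = 2321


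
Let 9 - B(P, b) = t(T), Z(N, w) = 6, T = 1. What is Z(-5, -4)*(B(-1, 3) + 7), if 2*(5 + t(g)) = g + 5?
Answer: 108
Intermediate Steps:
t(g) = -5/2 + g/2 (t(g) = -5 + (g + 5)/2 = -5 + (5 + g)/2 = -5 + (5/2 + g/2) = -5/2 + g/2)
B(P, b) = 11 (B(P, b) = 9 - (-5/2 + (1/2)*1) = 9 - (-5/2 + 1/2) = 9 - 1*(-2) = 9 + 2 = 11)
Z(-5, -4)*(B(-1, 3) + 7) = 6*(11 + 7) = 6*18 = 108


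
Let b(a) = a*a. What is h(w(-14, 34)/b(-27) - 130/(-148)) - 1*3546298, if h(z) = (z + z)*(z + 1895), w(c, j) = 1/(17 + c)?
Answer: -46397860398892625/13095769122 ≈ -3.5430e+6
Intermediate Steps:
b(a) = a**2
h(z) = 2*z*(1895 + z) (h(z) = (2*z)*(1895 + z) = 2*z*(1895 + z))
h(w(-14, 34)/b(-27) - 130/(-148)) - 1*3546298 = 2*(1/((17 - 14)*((-27)**2)) - 130/(-148))*(1895 + (1/((17 - 14)*((-27)**2)) - 130/(-148))) - 1*3546298 = 2*(1/(3*729) - 130*(-1/148))*(1895 + (1/(3*729) - 130*(-1/148))) - 3546298 = 2*((1/3)*(1/729) + 65/74)*(1895 + ((1/3)*(1/729) + 65/74)) - 3546298 = 2*(1/2187 + 65/74)*(1895 + (1/2187 + 65/74)) - 3546298 = 2*(142229/161838)*(1895 + 142229/161838) - 3546298 = 2*(142229/161838)*(306825239/161838) - 3546298 = 43639446917731/13095769122 - 3546298 = -46397860398892625/13095769122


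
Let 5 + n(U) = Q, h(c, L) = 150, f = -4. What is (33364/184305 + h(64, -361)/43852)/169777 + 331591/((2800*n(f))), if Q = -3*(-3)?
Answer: 22749828797033625281/768410702271643200 ≈ 29.606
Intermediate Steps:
Q = 9
n(U) = 4 (n(U) = -5 + 9 = 4)
(33364/184305 + h(64, -361)/43852)/169777 + 331591/((2800*n(f))) = (33364/184305 + 150/43852)/169777 + 331591/((2800*4)) = (33364*(1/184305) + 150*(1/43852))*(1/169777) + 331591/11200 = (33364/184305 + 75/21926)*(1/169777) + 331591*(1/11200) = (745361939/4041071430)*(1/169777) + 331591/11200 = 745361939/686080984171110 + 331591/11200 = 22749828797033625281/768410702271643200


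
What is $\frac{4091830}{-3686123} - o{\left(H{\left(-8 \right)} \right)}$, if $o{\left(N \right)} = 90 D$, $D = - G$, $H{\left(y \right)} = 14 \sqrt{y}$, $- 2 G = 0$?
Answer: $- \frac{4091830}{3686123} \approx -1.1101$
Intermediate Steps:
$G = 0$ ($G = \left(- \frac{1}{2}\right) 0 = 0$)
$D = 0$ ($D = \left(-1\right) 0 = 0$)
$o{\left(N \right)} = 0$ ($o{\left(N \right)} = 90 \cdot 0 = 0$)
$\frac{4091830}{-3686123} - o{\left(H{\left(-8 \right)} \right)} = \frac{4091830}{-3686123} - 0 = 4091830 \left(- \frac{1}{3686123}\right) + 0 = - \frac{4091830}{3686123} + 0 = - \frac{4091830}{3686123}$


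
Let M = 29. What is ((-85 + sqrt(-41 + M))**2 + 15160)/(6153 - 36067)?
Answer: -22373/29914 + 170*I*sqrt(3)/14957 ≈ -0.74791 + 0.019686*I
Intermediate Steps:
((-85 + sqrt(-41 + M))**2 + 15160)/(6153 - 36067) = ((-85 + sqrt(-41 + 29))**2 + 15160)/(6153 - 36067) = ((-85 + sqrt(-12))**2 + 15160)/(-29914) = ((-85 + 2*I*sqrt(3))**2 + 15160)*(-1/29914) = (15160 + (-85 + 2*I*sqrt(3))**2)*(-1/29914) = -7580/14957 - (-85 + 2*I*sqrt(3))**2/29914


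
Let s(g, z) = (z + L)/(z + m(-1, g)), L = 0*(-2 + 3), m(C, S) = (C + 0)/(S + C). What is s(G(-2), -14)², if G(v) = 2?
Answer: 196/225 ≈ 0.87111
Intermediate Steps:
m(C, S) = C/(C + S)
L = 0 (L = 0*1 = 0)
s(g, z) = z/(z - 1/(-1 + g)) (s(g, z) = (z + 0)/(z - 1/(-1 + g)) = z/(z - 1/(-1 + g)))
s(G(-2), -14)² = (-14*(-1 + 2)/(-1 - 14*(-1 + 2)))² = (-14*1/(-1 - 14*1))² = (-14*1/(-1 - 14))² = (-14*1/(-15))² = (-14*(-1/15)*1)² = (14/15)² = 196/225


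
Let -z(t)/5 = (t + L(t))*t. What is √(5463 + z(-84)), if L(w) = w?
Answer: 3*I*√7233 ≈ 255.14*I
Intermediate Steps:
z(t) = -10*t² (z(t) = -5*(t + t)*t = -5*2*t*t = -10*t²)
√(5463 + z(-84)) = √(5463 - 10*(-84)²) = √(5463 - 10*7056) = √(5463 - 70560) = √(-65097) = 3*I*√7233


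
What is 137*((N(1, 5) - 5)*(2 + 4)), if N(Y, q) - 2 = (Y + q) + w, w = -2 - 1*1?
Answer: 0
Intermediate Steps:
w = -3 (w = -2 - 1 = -3)
N(Y, q) = -1 + Y + q (N(Y, q) = 2 + ((Y + q) - 3) = 2 + (-3 + Y + q) = -1 + Y + q)
137*((N(1, 5) - 5)*(2 + 4)) = 137*(((-1 + 1 + 5) - 5)*(2 + 4)) = 137*((5 - 5)*6) = 137*(0*6) = 137*0 = 0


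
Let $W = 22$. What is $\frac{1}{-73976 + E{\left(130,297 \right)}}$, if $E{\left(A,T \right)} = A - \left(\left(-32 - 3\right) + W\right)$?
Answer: $- \frac{1}{73833} \approx -1.3544 \cdot 10^{-5}$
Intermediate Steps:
$E{\left(A,T \right)} = 13 + A$ ($E{\left(A,T \right)} = A - \left(\left(-32 - 3\right) + 22\right) = A - \left(-35 + 22\right) = A - -13 = A + 13 = 13 + A$)
$\frac{1}{-73976 + E{\left(130,297 \right)}} = \frac{1}{-73976 + \left(13 + 130\right)} = \frac{1}{-73976 + 143} = \frac{1}{-73833} = - \frac{1}{73833}$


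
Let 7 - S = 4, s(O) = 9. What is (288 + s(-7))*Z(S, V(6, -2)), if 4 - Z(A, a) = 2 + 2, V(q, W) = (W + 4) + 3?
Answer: 0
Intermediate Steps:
S = 3 (S = 7 - 1*4 = 7 - 4 = 3)
V(q, W) = 7 + W (V(q, W) = (4 + W) + 3 = 7 + W)
Z(A, a) = 0 (Z(A, a) = 4 - (2 + 2) = 4 - 1*4 = 4 - 4 = 0)
(288 + s(-7))*Z(S, V(6, -2)) = (288 + 9)*0 = 297*0 = 0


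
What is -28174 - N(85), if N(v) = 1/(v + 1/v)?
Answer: -203585409/7226 ≈ -28174.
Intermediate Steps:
-28174 - N(85) = -28174 - 85/(1 + 85²) = -28174 - 85/(1 + 7225) = -28174 - 85/7226 = -203585409/7226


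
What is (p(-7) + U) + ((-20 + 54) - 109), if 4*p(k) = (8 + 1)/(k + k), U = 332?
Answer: 14383/56 ≈ 256.84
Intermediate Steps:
p(k) = 9/(8*k) (p(k) = ((8 + 1)/(k + k))/4 = (9/((2*k)))/4 = (9*(1/(2*k)))/4 = (9/(2*k))/4 = 9/(8*k))
(p(-7) + U) + ((-20 + 54) - 109) = ((9/8)/(-7) + 332) + ((-20 + 54) - 109) = ((9/8)*(-⅐) + 332) + (34 - 109) = (-9/56 + 332) - 75 = 18583/56 - 75 = 14383/56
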